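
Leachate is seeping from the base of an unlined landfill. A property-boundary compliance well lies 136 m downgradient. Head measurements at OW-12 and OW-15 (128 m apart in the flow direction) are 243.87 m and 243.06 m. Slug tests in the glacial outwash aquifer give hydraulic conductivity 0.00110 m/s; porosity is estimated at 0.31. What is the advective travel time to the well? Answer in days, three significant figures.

70.1 days

Hydraulic gradient i = (243.87 − 243.06) / 128 = 0.81 / 128 = 0.006328
K = 0.00110 m/s × 86400 s/d = 95.04 m/d
Darcy flux q = K·i = 95.04 × 0.006328 = 0.6014 m/d
Average linear velocity = 0.6014 / 0.31 = 1.940 m/d
t = L / v = 136 / 1.940 = 70.10 d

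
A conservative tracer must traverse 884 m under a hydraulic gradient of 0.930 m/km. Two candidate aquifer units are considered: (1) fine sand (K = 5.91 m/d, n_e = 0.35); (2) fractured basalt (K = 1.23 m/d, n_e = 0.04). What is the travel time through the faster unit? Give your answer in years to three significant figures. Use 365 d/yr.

84.7 years

Unit 1 (fine sand): v = 5.91×9.3e-4/0.35 = 0.01570 m/d, t = 884/0.01570 = 56290 d
Unit 2 (fractured basalt): v = 1.23×9.3e-4/0.04 = 0.02860 m/d, t = 884/0.02860 = 30910 d
Faster: 30910 d / 365 = 84.7 yr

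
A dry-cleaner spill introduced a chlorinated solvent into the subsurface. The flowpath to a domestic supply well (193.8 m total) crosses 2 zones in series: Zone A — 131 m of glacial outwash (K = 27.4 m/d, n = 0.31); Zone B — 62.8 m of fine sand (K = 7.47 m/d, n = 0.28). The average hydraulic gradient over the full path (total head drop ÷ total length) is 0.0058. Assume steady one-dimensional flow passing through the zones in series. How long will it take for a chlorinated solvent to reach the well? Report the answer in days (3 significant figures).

For zones in series the flux q is common to all zones; the equivalent conductivity is the harmonic (thickness-weighted) mean, K_eq = L_total / Σ(L_j/K_j).
Σ(L/K) = 131/27.4 + 62.8/7.47 = 4.781 + 8.407 = 13.19 d
K_eq = L_total / Σ(L/K) = 193.8 / 13.19 = 14.70 m/d
q = K_eq · i = 14.70 × 0.0058 = 0.08523 m/d (same in every zone)
Zone A: v = q/n = 0.08523/0.31 = 0.2749 m/d → t_A = 131/0.2749 = 476.5 d
Zone B: v = q/n = 0.08523/0.28 = 0.3044 m/d → t_B = 62.8/0.3044 = 206.3 d
Total t = 476.5 + 206.3 = 682.8 d

683 days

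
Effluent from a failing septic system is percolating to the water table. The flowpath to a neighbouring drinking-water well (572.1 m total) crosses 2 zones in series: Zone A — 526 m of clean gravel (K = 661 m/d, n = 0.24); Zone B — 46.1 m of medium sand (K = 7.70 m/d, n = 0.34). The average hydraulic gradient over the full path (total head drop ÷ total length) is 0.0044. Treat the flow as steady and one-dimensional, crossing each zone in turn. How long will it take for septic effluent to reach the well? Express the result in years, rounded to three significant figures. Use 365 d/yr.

1.05 years

Steady 1-D flow in series ⇒ the Darcy flux q is identical in every zone and the zone head losses add (resistances L/K in series).
Σ(L/K) = 526/661 + 46.1/7.70 = 0.7958 + 5.987 = 6.783 d
K_eq = L_total / Σ(L/K) = 572.1 / 6.783 = 84.35 m/d
q = K_eq · i = 84.35 × 0.0044 = 0.3711 m/d (same in every zone)
Zone A: v = q/n = 0.3711/0.24 = 1.546 m/d → t_A = 526/1.546 = 340.2 d
Zone B: v = q/n = 0.3711/0.34 = 1.092 m/d → t_B = 46.1/1.092 = 42.23 d
Total t = 340.2 + 42.23 = 382.4 d
   = 382.4 / 365 = 1.05 yr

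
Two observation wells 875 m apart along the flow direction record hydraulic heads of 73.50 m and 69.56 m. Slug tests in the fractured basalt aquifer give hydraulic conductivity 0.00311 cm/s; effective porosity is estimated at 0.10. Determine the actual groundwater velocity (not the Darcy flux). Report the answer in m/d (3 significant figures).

0.121 m/d

Hydraulic gradient i = (73.50 − 69.56) / 875 = 3.94 / 875 = 0.004503
K = 0.00311 cm/s × 864 = 2.687 m/d
Darcy flux q = K·i = 2.687 × 0.004503 = 0.01210 m/d
v = Ki/n = 2.687·0.004503/0.10 = 0.1210 m/d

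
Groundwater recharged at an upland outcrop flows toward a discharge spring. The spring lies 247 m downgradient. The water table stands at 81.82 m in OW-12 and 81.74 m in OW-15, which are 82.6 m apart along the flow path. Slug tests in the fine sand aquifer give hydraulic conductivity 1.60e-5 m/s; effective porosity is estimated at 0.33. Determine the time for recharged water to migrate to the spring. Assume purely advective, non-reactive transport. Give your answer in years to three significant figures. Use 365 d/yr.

Hydraulic gradient i = (81.82 − 81.74) / 82.6 = 0.08 / 82.6 = 9.685e-4
K = 1.60e-5 m/s × 86400 s/d = 1.382 m/d
Specific discharge q = 1.382 × 9.685e-4 = 0.001339 m/d
Seepage velocity v = q / n = 0.001339 / 0.33 = 0.004057 m/d
t = L / v = 247 / 0.004057 = 60880 d
   = 60880 / 365 = 167 yr

167 years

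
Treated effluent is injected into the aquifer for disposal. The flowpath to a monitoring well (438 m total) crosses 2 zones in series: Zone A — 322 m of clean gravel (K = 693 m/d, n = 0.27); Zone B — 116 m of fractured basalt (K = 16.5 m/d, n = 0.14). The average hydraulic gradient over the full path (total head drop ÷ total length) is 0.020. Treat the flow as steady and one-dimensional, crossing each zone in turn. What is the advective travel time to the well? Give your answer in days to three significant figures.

Steady 1-D flow in series ⇒ the Darcy flux q is identical in every zone and the zone head losses add (resistances L/K in series).
Σ(L/K) = 322/693 + 116/16.5 = 0.4646 + 7.030 = 7.495 d
K_eq = L_total / Σ(L/K) = 438 / 7.495 = 58.44 m/d
q = K_eq · i = 58.44 × 0.020 = 1.169 m/d (same in every zone)
Zone A: v = q/n = 1.169/0.27 = 4.329 m/d → t_A = 322/4.329 = 74.38 d
Zone B: v = q/n = 1.169/0.14 = 8.348 m/d → t_B = 116/8.348 = 13.89 d
Total t = 74.38 + 13.89 = 88.28 d

88.3 days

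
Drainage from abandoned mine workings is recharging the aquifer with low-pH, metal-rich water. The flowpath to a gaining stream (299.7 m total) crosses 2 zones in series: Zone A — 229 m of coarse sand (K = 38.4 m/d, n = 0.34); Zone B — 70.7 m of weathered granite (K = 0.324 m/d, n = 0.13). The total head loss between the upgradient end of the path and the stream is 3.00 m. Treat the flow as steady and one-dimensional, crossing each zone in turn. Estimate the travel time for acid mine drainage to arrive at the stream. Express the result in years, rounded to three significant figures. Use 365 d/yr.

17.8 years

Continuity: the same q passes through each zone, so ΔH = q·Σ(L_j/K_j) — the zones act as resistances in series.
Σ(L/K) = 229/38.4 + 70.7/0.324 = 5.964 + 218.2 = 224.2 d
q = ΔH / Σ(L/K) = 3.00 / 224.2 = 0.01338 m/d (same in every zone)
Zone A: v = q/n = 0.01338/0.34 = 0.03936 m/d → t_A = 229/0.03936 = 5818 d
Zone B: v = q/n = 0.01338/0.13 = 0.1029 m/d → t_B = 70.7/0.1029 = 686.8 d
Total t = 5818 + 686.8 = 6505 d
   = 6505 / 365 = 17.8 yr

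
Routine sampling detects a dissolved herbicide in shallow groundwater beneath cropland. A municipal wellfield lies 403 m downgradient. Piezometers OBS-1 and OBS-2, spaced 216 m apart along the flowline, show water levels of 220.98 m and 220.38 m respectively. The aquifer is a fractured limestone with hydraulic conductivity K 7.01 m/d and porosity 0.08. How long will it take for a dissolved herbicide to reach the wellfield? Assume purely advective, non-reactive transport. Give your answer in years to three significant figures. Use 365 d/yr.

Hydraulic gradient i = (220.98 − 220.38) / 216 = 0.60 / 216 = 0.002778
q = Ki = 7.01 × 0.002778 = 0.01947 m/d
v_s = q/n_e = 0.01947/0.08 = 0.2434 m/d
t = L / v = 403 / 0.2434 = 1656 d
   = 1656 / 365 = 4.54 yr

4.54 years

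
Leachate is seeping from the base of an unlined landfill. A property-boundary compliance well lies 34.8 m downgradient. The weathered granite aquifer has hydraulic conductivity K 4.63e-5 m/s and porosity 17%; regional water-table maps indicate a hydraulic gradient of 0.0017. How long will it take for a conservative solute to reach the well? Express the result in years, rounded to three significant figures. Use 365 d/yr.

2.38 years

K = 4.63e-5 m/s × 86400 s/d = 4.000 m/d
q = Ki = 4.000 × 0.0017 = 0.006801 m/d
Seepage velocity v = q / n = 0.006801 / 0.17 = 0.04000 m/d
t = L / v = 34.8 / 0.04000 = 869.9 d
   = 869.9 / 365 = 2.38 yr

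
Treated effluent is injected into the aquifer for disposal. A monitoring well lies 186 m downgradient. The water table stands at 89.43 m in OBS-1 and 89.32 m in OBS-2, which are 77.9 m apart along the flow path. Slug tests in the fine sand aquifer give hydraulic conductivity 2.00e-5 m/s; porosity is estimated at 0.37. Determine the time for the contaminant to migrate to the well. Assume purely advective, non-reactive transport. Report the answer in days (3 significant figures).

28200 days

Hydraulic gradient i = (89.43 − 89.32) / 77.9 = 0.11 / 77.9 = 0.001412
K = 2.00e-5 m/s × 86400 s/d = 1.728 m/d
Specific discharge q = 1.728 × 0.001412 = 0.002440 m/d
v_s = q/n_e = 0.002440/0.37 = 0.006595 m/d
t = L / v = 186 / 0.006595 = 28200 d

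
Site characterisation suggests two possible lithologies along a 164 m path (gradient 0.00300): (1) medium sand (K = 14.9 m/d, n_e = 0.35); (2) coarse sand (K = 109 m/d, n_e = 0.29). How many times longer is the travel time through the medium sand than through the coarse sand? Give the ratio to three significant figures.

8.83

Unit 1 (medium sand): v = 14.9×0.0030/0.35 = 0.1277 m/d, t = 164/0.1277 = 1284 d
Unit 2 (coarse sand): v = 109×0.0030/0.29 = 1.128 m/d, t = 164/1.128 = 145.4 d
t(medium sand) / t(coarse sand) = 1284/145.4 = 8.83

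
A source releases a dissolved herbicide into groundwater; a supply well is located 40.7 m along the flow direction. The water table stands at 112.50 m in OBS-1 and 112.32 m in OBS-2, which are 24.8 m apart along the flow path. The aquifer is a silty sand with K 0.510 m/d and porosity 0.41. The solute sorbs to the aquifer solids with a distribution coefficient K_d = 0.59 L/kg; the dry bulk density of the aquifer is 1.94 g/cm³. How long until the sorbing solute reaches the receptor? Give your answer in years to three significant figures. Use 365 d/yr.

46.8 years

Hydraulic gradient i = (112.50 − 112.32) / 24.8 = 0.18 / 24.8 = 0.007258
q = Ki = 0.510 × 0.007258 = 0.003702 m/d
Seepage velocity v = q / n = 0.003702 / 0.41 = 0.009028 m/d
Retardation R = 1 + ρ_b·K_d/n = 1 + 1.94×0.59/0.41 = 3.792
Contaminant velocity v_c = v/R = 0.009028/3.792 = 0.002381 m/d
t = L/v_c = 40.7/0.002381 = 17090 d
   = 17090/365 = 46.8 yr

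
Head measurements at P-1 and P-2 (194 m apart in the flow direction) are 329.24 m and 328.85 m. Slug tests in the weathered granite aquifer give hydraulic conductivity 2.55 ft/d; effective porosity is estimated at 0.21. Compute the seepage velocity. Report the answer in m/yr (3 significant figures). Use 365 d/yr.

2.72 m/yr

Hydraulic gradient i = (329.24 − 328.85) / 194 = 0.39 / 194 = 0.002010
K = 2.55 ft/d × 0.3048 = 0.7772 m/d
Darcy flux q = K·i = 0.7772 × 0.002010 = 0.001562 m/d
Average linear velocity = 0.001562 / 0.21 = 0.007440 m/d
   = 0.007440 × 365 = 2.72 m/yr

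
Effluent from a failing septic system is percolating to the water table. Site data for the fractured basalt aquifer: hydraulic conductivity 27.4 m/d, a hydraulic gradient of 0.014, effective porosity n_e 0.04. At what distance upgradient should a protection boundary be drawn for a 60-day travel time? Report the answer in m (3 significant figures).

Specific discharge q = 27.4 × 0.014 = 0.3836 m/d
Average linear velocity = 0.3836 / 0.04 = 9.590 m/d
L = v × T = 9.590 × 60 = 575.4 m

575 m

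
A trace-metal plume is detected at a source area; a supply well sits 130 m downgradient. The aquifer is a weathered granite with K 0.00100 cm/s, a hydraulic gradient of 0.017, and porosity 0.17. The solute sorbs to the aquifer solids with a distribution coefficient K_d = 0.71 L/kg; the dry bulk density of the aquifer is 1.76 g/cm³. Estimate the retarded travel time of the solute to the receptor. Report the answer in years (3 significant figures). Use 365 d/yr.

34.4 years

K = 0.00100 cm/s × 864 = 0.8640 m/d
Specific discharge q = 0.8640 × 0.017 = 0.01469 m/d
v = Ki/n = 0.8640·0.017/0.17 = 0.08640 m/d
Retardation R = 1 + ρ_b·K_d/n = 1 + 1.76×0.71/0.17 = 8.351
Contaminant velocity v_c = v/R = 0.08640/8.351 = 0.01035 m/d
t = L/v_c = 130/0.01035 = 12560 d
   = 12560/365 = 34.4 yr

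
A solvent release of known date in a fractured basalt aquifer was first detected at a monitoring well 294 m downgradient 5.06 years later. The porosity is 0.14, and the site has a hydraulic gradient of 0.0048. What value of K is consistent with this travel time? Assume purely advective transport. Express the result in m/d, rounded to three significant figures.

4.64 m/d

t = 5.06 years = 1847 d
v = L / t = 294 / 1847 = 0.1592 m/d
K = v · n / i = 0.1592 × 0.14 / 0.0048 = 4.64 m/d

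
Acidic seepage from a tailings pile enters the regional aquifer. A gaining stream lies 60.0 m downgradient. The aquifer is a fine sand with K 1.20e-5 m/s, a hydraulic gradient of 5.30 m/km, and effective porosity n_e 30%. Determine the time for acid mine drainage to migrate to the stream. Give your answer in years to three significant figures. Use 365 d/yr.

K = 1.20e-5 m/s × 86400 s/d = 1.037 m/d
q = Ki = 1.037 × 0.0053 = 0.005495 m/d
Average linear velocity = 0.005495 / 0.30 = 0.01832 m/d
t = L / v = 60.0 / 0.01832 = 3276 d
   = 3276 / 365 = 8.97 yr

8.97 years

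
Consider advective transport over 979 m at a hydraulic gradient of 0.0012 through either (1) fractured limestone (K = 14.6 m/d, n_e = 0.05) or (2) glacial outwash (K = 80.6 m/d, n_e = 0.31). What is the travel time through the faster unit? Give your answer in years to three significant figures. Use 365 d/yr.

Unit 1 (fractured limestone): v = 14.6×0.0012/0.05 = 0.3504 m/d, t = 979/0.3504 = 2794 d
Unit 2 (glacial outwash): v = 80.6×0.0012/0.31 = 0.3120 m/d, t = 979/0.3120 = 3138 d
Faster: 2794 d / 365 = 7.65 yr

7.65 years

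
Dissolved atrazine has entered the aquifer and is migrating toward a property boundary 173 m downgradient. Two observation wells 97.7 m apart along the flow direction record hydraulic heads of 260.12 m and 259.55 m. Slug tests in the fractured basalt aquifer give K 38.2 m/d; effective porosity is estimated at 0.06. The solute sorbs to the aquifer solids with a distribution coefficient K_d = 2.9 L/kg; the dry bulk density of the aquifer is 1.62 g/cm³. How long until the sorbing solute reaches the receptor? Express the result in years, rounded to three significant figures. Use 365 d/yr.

10.1 years

Hydraulic gradient i = (260.12 − 259.55) / 97.7 = 0.57 / 97.7 = 0.005834
q = Ki = 38.2 × 0.005834 = 0.2229 m/d
v_s = q/n_e = 0.2229/0.06 = 3.714 m/d
Retardation R = 1 + ρ_b·K_d/n = 1 + 1.62×2.9/0.06 = 79.30
Contaminant velocity v_c = v/R = 3.714/79.30 = 0.04684 m/d
t = L/v_c = 173/0.04684 = 3693 d
   = 3693/365 = 10.1 yr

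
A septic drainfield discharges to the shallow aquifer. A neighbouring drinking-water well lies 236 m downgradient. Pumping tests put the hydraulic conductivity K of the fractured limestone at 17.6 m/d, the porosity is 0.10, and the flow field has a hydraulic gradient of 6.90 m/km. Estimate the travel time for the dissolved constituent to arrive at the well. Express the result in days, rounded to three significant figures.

q = Ki = 17.6 × 0.0069 = 0.1214 m/d
Average linear velocity = 0.1214 / 0.10 = 1.214 m/d
t = L / v = 236 / 1.214 = 194.3 d

194 days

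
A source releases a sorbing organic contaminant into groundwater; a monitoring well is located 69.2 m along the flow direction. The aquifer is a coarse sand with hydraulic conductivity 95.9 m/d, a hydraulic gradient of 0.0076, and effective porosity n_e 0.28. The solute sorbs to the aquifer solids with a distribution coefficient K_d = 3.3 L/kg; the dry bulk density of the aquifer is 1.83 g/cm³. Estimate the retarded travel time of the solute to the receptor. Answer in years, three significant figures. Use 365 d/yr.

q = Ki = 95.9 × 0.0076 = 0.7288 m/d
Seepage velocity v = q / n = 0.7288 / 0.28 = 2.603 m/d
Retardation R = 1 + ρ_b·K_d/n = 1 + 1.83×3.3/0.28 = 22.57
Contaminant velocity v_c = v/R = 2.603/22.57 = 0.1153 m/d
t = L/v_c = 69.2/0.1153 = 600.0 d
   = 600.0/365 = 1.64 yr

1.64 years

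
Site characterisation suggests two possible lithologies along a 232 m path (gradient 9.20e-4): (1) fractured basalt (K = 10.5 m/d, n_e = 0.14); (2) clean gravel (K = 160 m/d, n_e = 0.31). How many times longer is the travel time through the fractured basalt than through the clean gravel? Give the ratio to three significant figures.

6.88

Unit 1 (fractured basalt): v = 10.5×9.2e-4/0.14 = 0.06900 m/d, t = 232/0.06900 = 3362 d
Unit 2 (clean gravel): v = 160×9.2e-4/0.31 = 0.4748 m/d, t = 232/0.4748 = 488.6 d
t(fractured basalt) / t(clean gravel) = 3362/488.6 = 6.88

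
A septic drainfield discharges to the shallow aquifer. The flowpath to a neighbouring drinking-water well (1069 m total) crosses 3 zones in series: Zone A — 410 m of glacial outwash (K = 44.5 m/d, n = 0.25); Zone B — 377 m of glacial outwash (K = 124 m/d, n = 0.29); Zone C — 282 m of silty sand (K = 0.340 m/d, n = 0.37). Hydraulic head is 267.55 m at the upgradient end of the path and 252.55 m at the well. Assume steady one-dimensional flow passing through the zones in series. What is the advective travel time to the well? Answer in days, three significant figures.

17700 days

Total head drop ΔH = 267.55 − 252.55 = 15.00 m
Continuity: the same q passes through each zone, so ΔH = q·Σ(L_j/K_j) — the zones act as resistances in series.
Σ(L/K) = 410/44.5 + 377/124 + 282/0.340 = 9.213 + 3.040 + 829.4 = 841.7 d
q = ΔH / Σ(L/K) = 15.00 / 841.7 = 0.01782 m/d (same in every zone)
Zone A: v = q/n = 0.01782/0.25 = 0.07129 m/d → t_A = 410/0.07129 = 5751 d
Zone B: v = q/n = 0.01782/0.29 = 0.06145 m/d → t_B = 377/0.06145 = 6135 d
Zone C: v = q/n = 0.01782/0.37 = 0.04817 m/d → t_C = 282/0.04817 = 5855 d
Total t = 5751 + 6135 + 5855 = 17740 d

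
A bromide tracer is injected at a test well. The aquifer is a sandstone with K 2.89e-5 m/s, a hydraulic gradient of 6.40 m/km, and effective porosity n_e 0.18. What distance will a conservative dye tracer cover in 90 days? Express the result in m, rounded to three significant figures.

7.99 m

K = 2.89e-5 m/s × 86400 s/d = 2.497 m/d
Darcy flux q = K·i = 2.497 × 0.0064 = 0.01598 m/d
v_s = q/n_e = 0.01598/0.18 = 0.08878 m/d
L = v × T = 0.08878 × 90 = 7.990 m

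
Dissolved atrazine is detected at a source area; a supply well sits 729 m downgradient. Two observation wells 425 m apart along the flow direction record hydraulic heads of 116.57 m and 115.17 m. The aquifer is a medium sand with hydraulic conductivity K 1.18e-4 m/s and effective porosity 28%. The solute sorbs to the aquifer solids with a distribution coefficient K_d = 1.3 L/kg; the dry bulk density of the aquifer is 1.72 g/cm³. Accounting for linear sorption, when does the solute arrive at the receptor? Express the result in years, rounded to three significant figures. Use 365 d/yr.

150 years

Hydraulic gradient i = (116.57 − 115.17) / 425 = 1.40 / 425 = 0.003294
K = 1.18e-4 m/s × 86400 s/d = 10.20 m/d
q = Ki = 10.20 × 0.003294 = 0.03358 m/d
v = Ki/n = 10.20·0.003294/0.28 = 0.1199 m/d
Retardation R = 1 + ρ_b·K_d/n = 1 + 1.72×1.3/0.28 = 8.986
Contaminant velocity v_c = v/R = 0.1199/8.986 = 0.01335 m/d
t = L/v_c = 729/0.01335 = 54610 d
   = 54610/365 = 150 yr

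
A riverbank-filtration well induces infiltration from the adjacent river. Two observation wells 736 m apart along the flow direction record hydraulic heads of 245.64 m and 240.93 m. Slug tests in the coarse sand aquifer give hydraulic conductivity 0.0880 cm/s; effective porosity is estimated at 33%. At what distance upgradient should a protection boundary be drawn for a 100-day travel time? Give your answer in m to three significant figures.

147 m

Hydraulic gradient i = (245.64 − 240.93) / 736 = 4.71 / 736 = 0.006399
K = 0.0880 cm/s × 864 = 76.03 m/d
Darcy flux q = K·i = 76.03 × 0.006399 = 0.4866 m/d
Seepage velocity v = q / n = 0.4866 / 0.33 = 1.474 m/d
L = v × T = 1.474 × 100 = 147.4 m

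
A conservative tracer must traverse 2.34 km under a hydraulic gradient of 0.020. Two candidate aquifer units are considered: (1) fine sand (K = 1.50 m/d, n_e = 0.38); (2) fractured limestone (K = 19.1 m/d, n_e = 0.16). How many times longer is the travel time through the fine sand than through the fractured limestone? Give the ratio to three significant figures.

Unit 1 (fine sand): v = 1.50×0.020/0.38 = 0.07895 m/d, t = 2340/0.07895 = 29640 d
Unit 2 (fractured limestone): v = 19.1×0.020/0.16 = 2.388 m/d, t = 2340/2.388 = 980.1 d
t(fine sand) / t(fractured limestone) = 29640/980.1 = 30.2

30.2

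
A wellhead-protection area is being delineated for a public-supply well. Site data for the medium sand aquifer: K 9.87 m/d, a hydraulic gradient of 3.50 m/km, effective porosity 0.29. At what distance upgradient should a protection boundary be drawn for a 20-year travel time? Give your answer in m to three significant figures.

870 m

Specific discharge q = 9.87 × 0.0035 = 0.03455 m/d
Seepage velocity v = q / n = 0.03455 / 0.29 = 0.1191 m/d
T = 20 yr × 365 = 7300 d
L = v × T = 0.1191 × 7300 = 869.6 m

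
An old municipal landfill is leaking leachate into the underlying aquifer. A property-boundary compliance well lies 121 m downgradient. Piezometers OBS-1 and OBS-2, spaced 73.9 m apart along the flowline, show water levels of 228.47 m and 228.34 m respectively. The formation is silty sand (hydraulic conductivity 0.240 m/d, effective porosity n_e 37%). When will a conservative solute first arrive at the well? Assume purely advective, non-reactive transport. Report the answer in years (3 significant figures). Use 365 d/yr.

291 years

Hydraulic gradient i = (228.47 − 228.34) / 73.9 = 0.13 / 73.9 = 0.001759
Specific discharge q = 0.240 × 0.001759 = 4.222e-4 m/d
Average linear velocity = 4.222e-4 / 0.37 = 0.001141 m/d
t = L / v = 121 / 0.001141 = 106000 d
   = 106000 / 365 = 291 yr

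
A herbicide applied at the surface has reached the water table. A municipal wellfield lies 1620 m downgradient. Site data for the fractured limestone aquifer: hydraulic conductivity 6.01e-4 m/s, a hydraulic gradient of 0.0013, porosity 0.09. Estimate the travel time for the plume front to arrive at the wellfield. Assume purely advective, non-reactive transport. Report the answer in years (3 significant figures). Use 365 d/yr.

5.92 years

K = 6.01e-4 m/s × 86400 s/d = 51.93 m/d
q = Ki = 51.93 × 0.0013 = 0.06750 m/d
v = Ki/n = 51.93·0.0013/0.09 = 0.7500 m/d
t = L / v = 1620 / 0.7500 = 2160 d
   = 2160 / 365 = 5.92 yr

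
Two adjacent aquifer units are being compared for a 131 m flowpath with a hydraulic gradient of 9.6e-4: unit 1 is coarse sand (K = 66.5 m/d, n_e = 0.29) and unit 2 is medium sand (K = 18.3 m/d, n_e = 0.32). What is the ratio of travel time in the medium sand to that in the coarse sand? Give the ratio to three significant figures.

4.01

Unit 1 (coarse sand): v = 66.5×9.6e-4/0.29 = 0.2201 m/d, t = 131/0.2201 = 595.1 d
Unit 2 (medium sand): v = 18.3×9.6e-4/0.32 = 0.05490 m/d, t = 131/0.05490 = 2386 d
t(medium sand) / t(coarse sand) = 2386/595.1 = 4.01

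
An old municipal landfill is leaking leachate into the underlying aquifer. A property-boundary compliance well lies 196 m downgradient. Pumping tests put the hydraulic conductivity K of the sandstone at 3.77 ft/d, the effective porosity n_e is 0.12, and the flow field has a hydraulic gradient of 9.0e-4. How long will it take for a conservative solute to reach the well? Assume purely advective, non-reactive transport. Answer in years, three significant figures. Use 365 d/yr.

K = 3.77 ft/d × 0.3048 = 1.149 m/d
q = Ki = 1.149 × 9.0e-4 = 0.001034 m/d
v = Ki/n = 1.149·9.0e-4/0.12 = 0.008618 m/d
t = L / v = 196 / 0.008618 = 22740 d
   = 22740 / 365 = 62.3 yr

62.3 years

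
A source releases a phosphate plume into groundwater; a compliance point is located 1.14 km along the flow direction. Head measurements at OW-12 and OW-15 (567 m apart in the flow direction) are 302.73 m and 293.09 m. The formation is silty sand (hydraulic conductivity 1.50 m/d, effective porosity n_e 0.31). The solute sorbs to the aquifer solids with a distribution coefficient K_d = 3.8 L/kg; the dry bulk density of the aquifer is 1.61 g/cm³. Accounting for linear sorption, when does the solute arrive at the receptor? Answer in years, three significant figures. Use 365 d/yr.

Hydraulic gradient i = (302.73 − 293.09) / 567 = 9.64 / 567 = 0.01700
Darcy flux q = K·i = 1.50 × 0.01700 = 0.02550 m/d
v = Ki/n = 1.50·0.01700/0.31 = 0.08227 m/d
Retardation R = 1 + ρ_b·K_d/n = 1 + 1.61×3.8/0.31 = 20.74
Contaminant velocity v_c = v/R = 0.08227/20.74 = 0.003967 m/d
L = 1.14 km = 1140 m
t = L/v_c = 1140/0.003967 = 287300 d
   = 287300/365 = 787 yr

787 years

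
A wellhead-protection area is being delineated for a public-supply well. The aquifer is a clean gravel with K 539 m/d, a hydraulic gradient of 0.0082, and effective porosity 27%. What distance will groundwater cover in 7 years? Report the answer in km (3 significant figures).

41.8 km

Darcy flux q = K·i = 539 × 0.0082 = 4.420 m/d
Average linear velocity = 4.420 / 0.27 = 16.37 m/d
T = 7 yr × 365 = 2555 d
L = v × T = 16.37 × 2555 = 41820 m
   = 41.8 km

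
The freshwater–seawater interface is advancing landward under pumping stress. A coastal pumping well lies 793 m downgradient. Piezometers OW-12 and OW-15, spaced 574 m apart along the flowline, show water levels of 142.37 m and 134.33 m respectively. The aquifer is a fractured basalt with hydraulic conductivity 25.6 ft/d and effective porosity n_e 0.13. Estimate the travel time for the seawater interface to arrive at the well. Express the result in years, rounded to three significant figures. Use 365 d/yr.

Hydraulic gradient i = (142.37 − 134.33) / 574 = 8.04 / 574 = 0.01401
K = 25.6 ft/d × 0.3048 = 7.803 m/d
q = Ki = 7.803 × 0.01401 = 0.1093 m/d
Average linear velocity = 0.1093 / 0.13 = 0.8407 m/d
t = L / v = 793 / 0.8407 = 943.2 d
   = 943.2 / 365 = 2.58 yr

2.58 years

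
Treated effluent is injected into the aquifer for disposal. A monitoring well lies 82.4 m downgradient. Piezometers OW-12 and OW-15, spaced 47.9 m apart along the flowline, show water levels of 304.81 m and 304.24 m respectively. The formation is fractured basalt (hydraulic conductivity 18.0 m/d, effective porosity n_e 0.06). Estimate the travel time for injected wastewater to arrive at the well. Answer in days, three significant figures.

Hydraulic gradient i = (304.81 − 304.24) / 47.9 = 0.57 / 47.9 = 0.01190
q = Ki = 18.0 × 0.01190 = 0.2142 m/d
Average linear velocity = 0.2142 / 0.06 = 3.570 m/d
t = L / v = 82.4 / 3.570 = 23.08 d

23.1 days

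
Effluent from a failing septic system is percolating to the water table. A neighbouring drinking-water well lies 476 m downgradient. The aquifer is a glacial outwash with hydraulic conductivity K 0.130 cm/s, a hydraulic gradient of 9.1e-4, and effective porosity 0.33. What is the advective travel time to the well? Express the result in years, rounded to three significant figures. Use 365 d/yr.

K = 0.130 cm/s × 864 = 112.3 m/d
Specific discharge q = 112.3 × 9.1e-4 = 0.1022 m/d
Average linear velocity = 0.1022 / 0.33 = 0.3097 m/d
t = L / v = 476 / 0.3097 = 1537 d
   = 1537 / 365 = 4.21 yr

4.21 years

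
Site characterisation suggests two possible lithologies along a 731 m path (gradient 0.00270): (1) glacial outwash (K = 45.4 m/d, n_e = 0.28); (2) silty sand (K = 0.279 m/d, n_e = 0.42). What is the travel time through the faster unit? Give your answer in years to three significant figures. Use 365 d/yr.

Unit 1 (glacial outwash): v = 45.4×0.0027/0.28 = 0.4378 m/d, t = 731/0.4378 = 1670 d
Unit 2 (silty sand): v = 0.279×0.0027/0.42 = 0.001794 m/d, t = 731/0.001794 = 407600 d
Faster: 1670 d / 365 = 4.57 yr

4.57 years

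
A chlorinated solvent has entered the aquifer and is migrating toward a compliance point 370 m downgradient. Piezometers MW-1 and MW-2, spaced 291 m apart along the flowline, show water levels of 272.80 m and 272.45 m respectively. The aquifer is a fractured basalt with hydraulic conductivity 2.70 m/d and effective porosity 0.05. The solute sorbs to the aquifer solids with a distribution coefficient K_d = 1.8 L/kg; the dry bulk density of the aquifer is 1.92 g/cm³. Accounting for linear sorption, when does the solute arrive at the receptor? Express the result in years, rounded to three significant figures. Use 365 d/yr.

Hydraulic gradient i = (272.80 − 272.45) / 291 = 0.35 / 291 = 0.001203
Specific discharge q = 2.70 × 0.001203 = 0.003247 m/d
Seepage velocity v = q / n = 0.003247 / 0.05 = 0.06495 m/d
Retardation R = 1 + ρ_b·K_d/n = 1 + 1.92×1.8/0.05 = 70.12
Contaminant velocity v_c = v/R = 0.06495/70.12 = 9.262e-4 m/d
t = L/v_c = 370/9.262e-4 = 399500 d
   = 399500/365 = 1090 yr

1090 years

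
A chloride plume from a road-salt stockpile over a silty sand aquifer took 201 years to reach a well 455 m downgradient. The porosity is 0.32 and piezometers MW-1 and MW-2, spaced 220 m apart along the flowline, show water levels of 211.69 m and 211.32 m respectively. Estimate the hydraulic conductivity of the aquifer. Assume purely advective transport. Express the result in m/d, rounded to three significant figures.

Hydraulic gradient i = (211.69 − 211.32) / 220 = 0.37 / 220 = 0.001682
t = 201 years = 73370 d
v = L / t = 455 / 73370 = 0.006202 m/d
K = v · n / i = 0.006202 × 0.32 / 0.001682 = 1.18 m/d

1.18 m/d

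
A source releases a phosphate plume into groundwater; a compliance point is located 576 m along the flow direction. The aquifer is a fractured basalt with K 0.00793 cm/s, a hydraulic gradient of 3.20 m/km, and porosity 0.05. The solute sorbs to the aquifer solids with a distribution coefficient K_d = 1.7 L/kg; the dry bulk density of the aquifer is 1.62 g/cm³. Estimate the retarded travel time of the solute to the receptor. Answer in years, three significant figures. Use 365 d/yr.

202 years

K = 0.00793 cm/s × 864 = 6.852 m/d
q = Ki = 6.852 × 0.0032 = 0.02192 m/d
v = Ki/n = 6.852·0.0032/0.05 = 0.4385 m/d
Retardation R = 1 + ρ_b·K_d/n = 1 + 1.62×1.7/0.05 = 56.08
Contaminant velocity v_c = v/R = 0.4385/56.08 = 0.007819 m/d
t = L/v_c = 576/0.007819 = 73670 d
   = 73670/365 = 202 yr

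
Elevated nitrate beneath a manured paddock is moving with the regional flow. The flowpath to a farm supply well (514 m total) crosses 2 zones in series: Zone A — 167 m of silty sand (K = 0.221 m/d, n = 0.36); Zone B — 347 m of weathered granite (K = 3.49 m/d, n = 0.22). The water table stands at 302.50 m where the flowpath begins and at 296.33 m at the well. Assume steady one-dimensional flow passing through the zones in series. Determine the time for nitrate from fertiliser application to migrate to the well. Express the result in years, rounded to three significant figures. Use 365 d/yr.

51.8 years

Total head drop ΔH = 302.50 − 296.33 = 6.17 m
Steady 1-D flow in series ⇒ the Darcy flux q is identical in every zone and the zone head losses add (resistances L/K in series).
Σ(L/K) = 167/0.221 + 347/3.49 = 755.7 + 99.43 = 855.1 d
q = ΔH / Σ(L/K) = 6.17 / 855.1 = 0.007216 m/d (same in every zone)
Zone A: v = q/n = 0.007216/0.36 = 0.02004 m/d → t_A = 167/0.02004 = 8332 d
Zone B: v = q/n = 0.007216/0.22 = 0.03280 m/d → t_B = 347/0.03280 = 10580 d
Total t = 8332 + 10580 = 18910 d
   = 18910 / 365 = 51.8 yr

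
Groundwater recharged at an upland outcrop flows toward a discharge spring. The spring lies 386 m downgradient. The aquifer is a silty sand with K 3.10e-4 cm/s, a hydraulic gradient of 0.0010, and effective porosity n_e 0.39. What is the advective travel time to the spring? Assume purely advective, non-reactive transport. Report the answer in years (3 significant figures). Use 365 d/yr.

1540 years

K = 3.10e-4 cm/s × 864 = 0.2678 m/d
Darcy flux q = K·i = 0.2678 × 0.0010 = 2.678e-4 m/d
v = Ki/n = 0.2678·0.0010/0.39 = 6.868e-4 m/d
t = L / v = 386 / 6.868e-4 = 562100 d
   = 562100 / 365 = 1540 yr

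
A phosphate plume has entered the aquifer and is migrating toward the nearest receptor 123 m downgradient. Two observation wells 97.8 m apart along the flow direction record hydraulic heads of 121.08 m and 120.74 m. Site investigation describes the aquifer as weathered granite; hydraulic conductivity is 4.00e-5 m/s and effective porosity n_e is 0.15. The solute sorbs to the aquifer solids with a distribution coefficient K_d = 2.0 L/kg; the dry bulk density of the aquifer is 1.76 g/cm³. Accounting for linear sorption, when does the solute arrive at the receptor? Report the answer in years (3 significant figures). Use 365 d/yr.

Hydraulic gradient i = (121.08 − 120.74) / 97.8 = 0.34 / 97.8 = 0.003476
K = 4.00e-5 m/s × 86400 s/d = 3.456 m/d
Darcy flux q = K·i = 3.456 × 0.003476 = 0.01201 m/d
Seepage velocity v = q / n = 0.01201 / 0.15 = 0.08010 m/d
Retardation R = 1 + ρ_b·K_d/n = 1 + 1.76×2.0/0.15 = 24.47
Contaminant velocity v_c = v/R = 0.08010/24.47 = 0.003274 m/d
t = L/v_c = 123/0.003274 = 37570 d
   = 37570/365 = 103 yr

103 years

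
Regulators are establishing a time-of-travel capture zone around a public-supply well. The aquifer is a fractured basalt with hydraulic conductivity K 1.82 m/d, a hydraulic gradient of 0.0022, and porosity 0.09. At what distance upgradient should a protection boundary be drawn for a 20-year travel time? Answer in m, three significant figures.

q = Ki = 1.82 × 0.0022 = 0.004004 m/d
Average linear velocity = 0.004004 / 0.09 = 0.04449 m/d
T = 20 yr × 365 = 7300 d
L = v × T = 0.04449 × 7300 = 324.8 m

325 m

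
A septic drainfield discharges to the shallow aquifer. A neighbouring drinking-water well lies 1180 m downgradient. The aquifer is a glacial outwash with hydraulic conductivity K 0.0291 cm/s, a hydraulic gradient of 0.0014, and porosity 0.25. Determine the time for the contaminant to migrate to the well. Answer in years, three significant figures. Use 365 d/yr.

23.0 years

K = 0.0291 cm/s × 864 = 25.14 m/d
q = Ki = 25.14 × 0.0014 = 0.03520 m/d
v = Ki/n = 25.14·0.0014/0.25 = 0.1408 m/d
t = L / v = 1180 / 0.1408 = 8381 d
   = 8381 / 365 = 23.0 yr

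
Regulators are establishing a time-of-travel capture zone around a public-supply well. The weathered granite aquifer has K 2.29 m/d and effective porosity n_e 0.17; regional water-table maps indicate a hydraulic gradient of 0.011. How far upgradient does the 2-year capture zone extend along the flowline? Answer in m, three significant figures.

108 m

q = Ki = 2.29 × 0.011 = 0.02519 m/d
Seepage velocity v = q / n = 0.02519 / 0.17 = 0.1482 m/d
T = 2 yr × 365 = 730 d
L = v × T = 0.1482 × 730 = 108.2 m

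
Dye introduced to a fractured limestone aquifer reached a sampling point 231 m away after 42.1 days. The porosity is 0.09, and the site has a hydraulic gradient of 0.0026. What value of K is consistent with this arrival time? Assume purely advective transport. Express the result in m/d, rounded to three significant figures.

190 m/d

v = L / t = 231 / 42.1 = 5.487 m/d
K = v · n / i = 5.487 × 0.09 / 0.0026 = 190 m/d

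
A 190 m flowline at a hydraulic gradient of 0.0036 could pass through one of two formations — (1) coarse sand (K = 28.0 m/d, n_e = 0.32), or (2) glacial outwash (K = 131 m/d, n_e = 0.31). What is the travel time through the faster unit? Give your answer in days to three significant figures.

125 days

Unit 1 (coarse sand): v = 28.0×0.0036/0.32 = 0.3150 m/d, t = 190/0.3150 = 603.2 d
Unit 2 (glacial outwash): v = 131×0.0036/0.31 = 1.521 m/d, t = 190/1.521 = 124.9 d
Faster unit: t = 125 d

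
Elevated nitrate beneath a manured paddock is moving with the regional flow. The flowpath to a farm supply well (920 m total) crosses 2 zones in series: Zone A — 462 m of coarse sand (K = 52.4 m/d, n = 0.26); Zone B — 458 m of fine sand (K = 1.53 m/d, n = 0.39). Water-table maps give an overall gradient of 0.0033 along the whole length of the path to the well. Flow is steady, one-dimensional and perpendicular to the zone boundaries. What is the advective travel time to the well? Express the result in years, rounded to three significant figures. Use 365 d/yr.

For zones in series the flux q is common to all zones; the equivalent conductivity is the harmonic (thickness-weighted) mean, K_eq = L_total / Σ(L_j/K_j).
Σ(L/K) = 462/52.4 + 458/1.53 = 8.817 + 299.3 = 308.2 d
K_eq = L_total / Σ(L/K) = 920 / 308.2 = 2.985 m/d
q = K_eq · i = 2.985 × 0.0033 = 0.009852 m/d (same in every zone)
Zone A: v = q/n = 0.009852/0.26 = 0.03789 m/d → t_A = 462/0.03789 = 12190 d
Zone B: v = q/n = 0.009852/0.39 = 0.02526 m/d → t_B = 458/0.02526 = 18130 d
Total t = 12190 + 18130 = 30320 d
   = 30320 / 365 = 83.1 yr

83.1 years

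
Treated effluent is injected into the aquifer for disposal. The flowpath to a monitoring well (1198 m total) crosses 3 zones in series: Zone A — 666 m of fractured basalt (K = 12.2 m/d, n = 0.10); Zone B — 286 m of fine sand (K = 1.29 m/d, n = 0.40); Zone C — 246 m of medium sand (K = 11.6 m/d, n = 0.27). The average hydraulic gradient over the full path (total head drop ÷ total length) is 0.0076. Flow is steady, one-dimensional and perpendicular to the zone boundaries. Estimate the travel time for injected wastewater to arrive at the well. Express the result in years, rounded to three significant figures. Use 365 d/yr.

Steady 1-D flow in series ⇒ the Darcy flux q is identical in every zone and the zone head losses add (resistances L/K in series).
Σ(L/K) = 666/12.2 + 286/1.29 + 246/11.6 = 54.59 + 221.7 + 21.21 = 297.5 d
K_eq = L_total / Σ(L/K) = 1198 / 297.5 = 4.027 m/d
q = K_eq · i = 4.027 × 0.0076 = 0.03060 m/d (same in every zone)
Zone A: v = q/n = 0.03060/0.10 = 0.3060 m/d → t_A = 666/0.3060 = 2176 d
Zone B: v = q/n = 0.03060/0.40 = 0.07651 m/d → t_B = 286/0.07651 = 3738 d
Zone C: v = q/n = 0.03060/0.27 = 0.1133 m/d → t_C = 246/0.1133 = 2170 d
Total t = 2176 + 3738 + 2170 = 8085 d
   = 8085 / 365 = 22.1 yr

22.1 years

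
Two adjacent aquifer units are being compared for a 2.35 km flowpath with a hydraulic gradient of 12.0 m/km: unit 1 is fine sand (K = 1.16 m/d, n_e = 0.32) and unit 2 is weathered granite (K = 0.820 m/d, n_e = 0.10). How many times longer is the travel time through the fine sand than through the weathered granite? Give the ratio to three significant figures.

2.26

Unit 1 (fine sand): v = 1.16×0.012/0.32 = 0.04350 m/d, t = 2350/0.04350 = 54020 d
Unit 2 (weathered granite): v = 0.820×0.012/0.10 = 0.09840 m/d, t = 2350/0.09840 = 23880 d
t(fine sand) / t(weathered granite) = 54020/23880 = 2.26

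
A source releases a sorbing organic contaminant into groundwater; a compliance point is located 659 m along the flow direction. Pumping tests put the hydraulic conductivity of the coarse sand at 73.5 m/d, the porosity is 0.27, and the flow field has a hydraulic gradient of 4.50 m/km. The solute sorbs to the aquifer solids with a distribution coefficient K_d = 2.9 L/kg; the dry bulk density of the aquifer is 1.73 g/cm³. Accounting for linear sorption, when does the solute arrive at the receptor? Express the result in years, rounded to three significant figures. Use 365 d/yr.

28.9 years

Darcy flux q = K·i = 73.5 × 0.0045 = 0.3308 m/d
v = Ki/n = 73.5·0.0045/0.27 = 1.225 m/d
Retardation R = 1 + ρ_b·K_d/n = 1 + 1.73×2.9/0.27 = 19.58
Contaminant velocity v_c = v/R = 1.225/19.58 = 0.06256 m/d
t = L/v_c = 659/0.06256 = 10530 d
   = 10530/365 = 28.9 yr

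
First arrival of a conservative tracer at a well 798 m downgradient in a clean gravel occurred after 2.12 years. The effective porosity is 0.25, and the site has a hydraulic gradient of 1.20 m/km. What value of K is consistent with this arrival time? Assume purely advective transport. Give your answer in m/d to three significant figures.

t = 2.12 years = 773.8 d
v = L / t = 798 / 773.8 = 1.031 m/d
K = v · n / i = 1.031 × 0.25 / 0.0012 = 215 m/d

215 m/d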